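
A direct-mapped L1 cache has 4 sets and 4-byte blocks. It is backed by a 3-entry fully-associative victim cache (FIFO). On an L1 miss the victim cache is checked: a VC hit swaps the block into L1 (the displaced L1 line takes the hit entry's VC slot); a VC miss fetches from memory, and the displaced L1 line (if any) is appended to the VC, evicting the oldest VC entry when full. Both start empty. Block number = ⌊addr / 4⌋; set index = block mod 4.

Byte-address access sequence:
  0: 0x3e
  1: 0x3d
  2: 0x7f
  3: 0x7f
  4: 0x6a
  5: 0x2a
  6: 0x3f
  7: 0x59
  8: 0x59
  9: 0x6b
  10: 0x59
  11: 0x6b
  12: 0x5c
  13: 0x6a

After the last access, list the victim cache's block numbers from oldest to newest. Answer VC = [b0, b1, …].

VC = [22, 10, 15]

  [0] addr=0x3e blk=15 s=3: MISS | VC []
  [1] addr=0x3d blk=15 s=3: L1-HIT | VC []
  [2] addr=0x7f blk=31 s=3: MISS | VC [15]
  [3] addr=0x7f blk=31 s=3: L1-HIT | VC [15]
  [4] addr=0x6a blk=26 s=2: MISS | VC [15]
  [5] addr=0x2a blk=10 s=2: MISS | VC [15, 26]
  [6] addr=0x3f blk=15 s=3: VC-HIT | VC [31, 26]
  [7] addr=0x59 blk=22 s=2: MISS | VC [31, 26, 10]
  [8] addr=0x59 blk=22 s=2: L1-HIT | VC [31, 26, 10]
  [9] addr=0x6b blk=26 s=2: VC-HIT | VC [31, 22, 10]
  [10] addr=0x59 blk=22 s=2: VC-HIT | VC [31, 26, 10]
  [11] addr=0x6b blk=26 s=2: VC-HIT | VC [31, 22, 10]
  [12] addr=0x5c blk=23 s=3: MISS | VC [22, 10, 15]
  [13] addr=0x6a blk=26 s=2: L1-HIT | VC [22, 10, 15]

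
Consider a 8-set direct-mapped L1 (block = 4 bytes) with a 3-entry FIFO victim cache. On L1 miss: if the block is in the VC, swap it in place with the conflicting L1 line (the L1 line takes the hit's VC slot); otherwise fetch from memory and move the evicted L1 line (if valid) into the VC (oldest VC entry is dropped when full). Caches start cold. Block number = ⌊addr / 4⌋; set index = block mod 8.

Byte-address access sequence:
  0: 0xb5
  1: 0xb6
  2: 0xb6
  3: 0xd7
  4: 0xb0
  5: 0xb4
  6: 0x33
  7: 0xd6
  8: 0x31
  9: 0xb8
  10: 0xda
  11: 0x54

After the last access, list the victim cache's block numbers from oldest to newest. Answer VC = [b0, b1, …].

VC = [44, 46, 53]

#0 0xb5→b45/s5 MISS; vc=[]
#1 0xb6→b45/s5 L1-HIT; vc=[]
#2 0xb6→b45/s5 L1-HIT; vc=[]
#3 0xd7→b53/s5 MISS; vc=[45]
#4 0xb0→b44/s4 MISS; vc=[45]
#5 0xb4→b45/s5 VC-HIT; vc=[53]
#6 0x33→b12/s4 MISS; vc=[53,44]
#7 0xd6→b53/s5 VC-HIT; vc=[45,44]
#8 0x31→b12/s4 L1-HIT; vc=[45,44]
#9 0xb8→b46/s6 MISS; vc=[45,44]
#10 0xda→b54/s6 MISS; vc=[45,44,46]
#11 0x54→b21/s5 MISS; vc=[44,46,53]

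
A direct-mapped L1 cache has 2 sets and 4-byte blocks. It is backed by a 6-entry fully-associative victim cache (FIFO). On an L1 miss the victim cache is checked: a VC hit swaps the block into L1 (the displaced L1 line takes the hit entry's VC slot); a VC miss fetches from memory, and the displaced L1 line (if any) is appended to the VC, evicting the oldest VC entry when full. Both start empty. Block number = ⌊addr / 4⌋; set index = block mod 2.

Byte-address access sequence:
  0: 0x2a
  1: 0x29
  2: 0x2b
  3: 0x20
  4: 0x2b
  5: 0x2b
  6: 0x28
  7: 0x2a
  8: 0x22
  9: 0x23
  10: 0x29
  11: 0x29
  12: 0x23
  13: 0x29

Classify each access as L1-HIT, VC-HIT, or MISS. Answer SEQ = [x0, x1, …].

SEQ = [MISS, L1-HIT, L1-HIT, MISS, VC-HIT, L1-HIT, L1-HIT, L1-HIT, VC-HIT, L1-HIT, VC-HIT, L1-HIT, VC-HIT, VC-HIT]

#0 0x2a→b10/s0 MISS; vc=[]
#1 0x29→b10/s0 L1-HIT; vc=[]
#2 0x2b→b10/s0 L1-HIT; vc=[]
#3 0x20→b8/s0 MISS; vc=[10]
#4 0x2b→b10/s0 VC-HIT; vc=[8]
#5 0x2b→b10/s0 L1-HIT; vc=[8]
#6 0x28→b10/s0 L1-HIT; vc=[8]
#7 0x2a→b10/s0 L1-HIT; vc=[8]
#8 0x22→b8/s0 VC-HIT; vc=[10]
#9 0x23→b8/s0 L1-HIT; vc=[10]
#10 0x29→b10/s0 VC-HIT; vc=[8]
#11 0x29→b10/s0 L1-HIT; vc=[8]
#12 0x23→b8/s0 VC-HIT; vc=[10]
#13 0x29→b10/s0 VC-HIT; vc=[8]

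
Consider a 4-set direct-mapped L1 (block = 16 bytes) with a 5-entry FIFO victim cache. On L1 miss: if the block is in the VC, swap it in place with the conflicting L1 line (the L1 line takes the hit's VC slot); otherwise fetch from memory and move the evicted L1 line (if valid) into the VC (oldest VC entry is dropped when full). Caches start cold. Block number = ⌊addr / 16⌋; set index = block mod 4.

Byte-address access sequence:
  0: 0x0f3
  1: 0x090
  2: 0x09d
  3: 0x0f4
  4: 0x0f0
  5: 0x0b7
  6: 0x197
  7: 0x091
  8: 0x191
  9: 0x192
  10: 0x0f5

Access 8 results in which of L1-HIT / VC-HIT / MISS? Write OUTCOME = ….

OUTCOME = VC-HIT

0: 0xf3 (blk 15, set 3) → MISS  vc=[]
1: 0x90 (blk 9, set 1) → MISS  vc=[]
2: 0x9d (blk 9, set 1) → L1-HIT  vc=[]
3: 0xf4 (blk 15, set 3) → L1-HIT  vc=[]
4: 0xf0 (blk 15, set 3) → L1-HIT  vc=[]
5: 0xb7 (blk 11, set 3) → MISS  vc=[15]
6: 0x197 (blk 25, set 1) → MISS  vc=[15, 9]
7: 0x91 (blk 9, set 1) → VC-HIT  vc=[15, 25]
8: 0x191 (blk 25, set 1) → VC-HIT  vc=[15, 9]
9: 0x192 (blk 25, set 1) → L1-HIT  vc=[15, 9]
10: 0xf5 (blk 15, set 3) → VC-HIT  vc=[11, 9]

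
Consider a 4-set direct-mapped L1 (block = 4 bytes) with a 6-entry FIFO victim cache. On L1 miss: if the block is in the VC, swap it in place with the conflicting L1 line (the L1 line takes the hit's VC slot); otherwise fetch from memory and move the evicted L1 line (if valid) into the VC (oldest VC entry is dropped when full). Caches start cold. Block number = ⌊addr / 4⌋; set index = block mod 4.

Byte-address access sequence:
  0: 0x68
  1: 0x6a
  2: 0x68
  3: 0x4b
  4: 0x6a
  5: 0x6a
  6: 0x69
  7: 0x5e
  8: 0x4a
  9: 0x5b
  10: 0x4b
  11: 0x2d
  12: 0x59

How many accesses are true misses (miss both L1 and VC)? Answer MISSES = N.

MISSES = 5

0: 0x68 (blk 26, set 2) → MISS  vc=[]
1: 0x6a (blk 26, set 2) → L1-HIT  vc=[]
2: 0x68 (blk 26, set 2) → L1-HIT  vc=[]
3: 0x4b (blk 18, set 2) → MISS  vc=[26]
4: 0x6a (blk 26, set 2) → VC-HIT  vc=[18]
5: 0x6a (blk 26, set 2) → L1-HIT  vc=[18]
6: 0x69 (blk 26, set 2) → L1-HIT  vc=[18]
7: 0x5e (blk 23, set 3) → MISS  vc=[18]
8: 0x4a (blk 18, set 2) → VC-HIT  vc=[26]
9: 0x5b (blk 22, set 2) → MISS  vc=[26, 18]
10: 0x4b (blk 18, set 2) → VC-HIT  vc=[26, 22]
11: 0x2d (blk 11, set 3) → MISS  vc=[26, 22, 23]
12: 0x59 (blk 22, set 2) → VC-HIT  vc=[26, 18, 23]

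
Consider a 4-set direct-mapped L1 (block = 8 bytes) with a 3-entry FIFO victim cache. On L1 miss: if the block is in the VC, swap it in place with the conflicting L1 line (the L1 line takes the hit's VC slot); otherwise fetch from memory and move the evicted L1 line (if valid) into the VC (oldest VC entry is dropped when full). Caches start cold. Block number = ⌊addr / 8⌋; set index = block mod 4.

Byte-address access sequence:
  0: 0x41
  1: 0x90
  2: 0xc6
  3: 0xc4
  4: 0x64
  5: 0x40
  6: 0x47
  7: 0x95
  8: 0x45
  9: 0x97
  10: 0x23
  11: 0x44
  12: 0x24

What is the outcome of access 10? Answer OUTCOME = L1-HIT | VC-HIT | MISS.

#0 0x41→b8/s0 MISS; vc=[]
#1 0x90→b18/s2 MISS; vc=[]
#2 0xc6→b24/s0 MISS; vc=[8]
#3 0xc4→b24/s0 L1-HIT; vc=[8]
#4 0x64→b12/s0 MISS; vc=[8,24]
#5 0x40→b8/s0 VC-HIT; vc=[12,24]
#6 0x47→b8/s0 L1-HIT; vc=[12,24]
#7 0x95→b18/s2 L1-HIT; vc=[12,24]
#8 0x45→b8/s0 L1-HIT; vc=[12,24]
#9 0x97→b18/s2 L1-HIT; vc=[12,24]
#10 0x23→b4/s0 MISS; vc=[12,24,8]
#11 0x44→b8/s0 VC-HIT; vc=[12,24,4]
#12 0x24→b4/s0 VC-HIT; vc=[12,24,8]

OUTCOME = MISS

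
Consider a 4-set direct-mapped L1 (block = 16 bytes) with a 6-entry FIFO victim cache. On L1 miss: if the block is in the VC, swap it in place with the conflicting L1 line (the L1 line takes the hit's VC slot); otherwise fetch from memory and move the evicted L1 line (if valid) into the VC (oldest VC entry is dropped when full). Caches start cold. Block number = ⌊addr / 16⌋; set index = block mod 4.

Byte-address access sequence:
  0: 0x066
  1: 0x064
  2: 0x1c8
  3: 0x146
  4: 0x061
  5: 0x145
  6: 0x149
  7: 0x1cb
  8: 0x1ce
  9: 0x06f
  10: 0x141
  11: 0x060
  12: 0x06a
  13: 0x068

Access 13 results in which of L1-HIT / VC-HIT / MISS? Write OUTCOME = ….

#0 0x66→b6/s2 MISS; vc=[]
#1 0x64→b6/s2 L1-HIT; vc=[]
#2 0x1c8→b28/s0 MISS; vc=[]
#3 0x146→b20/s0 MISS; vc=[28]
#4 0x61→b6/s2 L1-HIT; vc=[28]
#5 0x145→b20/s0 L1-HIT; vc=[28]
#6 0x149→b20/s0 L1-HIT; vc=[28]
#7 0x1cb→b28/s0 VC-HIT; vc=[20]
#8 0x1ce→b28/s0 L1-HIT; vc=[20]
#9 0x6f→b6/s2 L1-HIT; vc=[20]
#10 0x141→b20/s0 VC-HIT; vc=[28]
#11 0x60→b6/s2 L1-HIT; vc=[28]
#12 0x6a→b6/s2 L1-HIT; vc=[28]
#13 0x68→b6/s2 L1-HIT; vc=[28]

OUTCOME = L1-HIT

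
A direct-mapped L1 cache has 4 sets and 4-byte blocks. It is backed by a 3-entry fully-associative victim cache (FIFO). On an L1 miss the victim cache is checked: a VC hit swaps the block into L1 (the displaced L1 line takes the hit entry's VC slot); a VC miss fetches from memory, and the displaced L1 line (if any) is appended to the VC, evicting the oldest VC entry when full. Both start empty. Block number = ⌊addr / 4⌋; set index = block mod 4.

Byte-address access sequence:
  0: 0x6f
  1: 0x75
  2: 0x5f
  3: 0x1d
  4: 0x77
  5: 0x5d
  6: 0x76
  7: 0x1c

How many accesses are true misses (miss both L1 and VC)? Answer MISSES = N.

MISSES = 4

  [0] addr=0x6f blk=27 s=3: MISS | VC []
  [1] addr=0x75 blk=29 s=1: MISS | VC []
  [2] addr=0x5f blk=23 s=3: MISS | VC [27]
  [3] addr=0x1d blk=7 s=3: MISS | VC [27, 23]
  [4] addr=0x77 blk=29 s=1: L1-HIT | VC [27, 23]
  [5] addr=0x5d blk=23 s=3: VC-HIT | VC [27, 7]
  [6] addr=0x76 blk=29 s=1: L1-HIT | VC [27, 7]
  [7] addr=0x1c blk=7 s=3: VC-HIT | VC [27, 23]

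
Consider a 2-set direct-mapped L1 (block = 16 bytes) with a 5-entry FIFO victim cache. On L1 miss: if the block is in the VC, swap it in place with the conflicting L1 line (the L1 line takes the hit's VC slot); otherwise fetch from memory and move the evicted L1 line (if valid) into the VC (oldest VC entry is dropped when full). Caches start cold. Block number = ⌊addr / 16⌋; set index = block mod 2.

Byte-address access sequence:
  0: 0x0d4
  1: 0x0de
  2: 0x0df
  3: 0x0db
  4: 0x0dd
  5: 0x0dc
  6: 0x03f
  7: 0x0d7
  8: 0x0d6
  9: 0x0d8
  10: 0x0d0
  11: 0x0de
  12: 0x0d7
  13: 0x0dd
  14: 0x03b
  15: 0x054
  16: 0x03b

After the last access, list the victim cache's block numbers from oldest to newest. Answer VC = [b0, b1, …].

0: 0xd4 (blk 13, set 1) → MISS  vc=[]
1: 0xde (blk 13, set 1) → L1-HIT  vc=[]
2: 0xdf (blk 13, set 1) → L1-HIT  vc=[]
3: 0xdb (blk 13, set 1) → L1-HIT  vc=[]
4: 0xdd (blk 13, set 1) → L1-HIT  vc=[]
5: 0xdc (blk 13, set 1) → L1-HIT  vc=[]
6: 0x3f (blk 3, set 1) → MISS  vc=[13]
7: 0xd7 (blk 13, set 1) → VC-HIT  vc=[3]
8: 0xd6 (blk 13, set 1) → L1-HIT  vc=[3]
9: 0xd8 (blk 13, set 1) → L1-HIT  vc=[3]
10: 0xd0 (blk 13, set 1) → L1-HIT  vc=[3]
11: 0xde (blk 13, set 1) → L1-HIT  vc=[3]
12: 0xd7 (blk 13, set 1) → L1-HIT  vc=[3]
13: 0xdd (blk 13, set 1) → L1-HIT  vc=[3]
14: 0x3b (blk 3, set 1) → VC-HIT  vc=[13]
15: 0x54 (blk 5, set 1) → MISS  vc=[13, 3]
16: 0x3b (blk 3, set 1) → VC-HIT  vc=[13, 5]

VC = [13, 5]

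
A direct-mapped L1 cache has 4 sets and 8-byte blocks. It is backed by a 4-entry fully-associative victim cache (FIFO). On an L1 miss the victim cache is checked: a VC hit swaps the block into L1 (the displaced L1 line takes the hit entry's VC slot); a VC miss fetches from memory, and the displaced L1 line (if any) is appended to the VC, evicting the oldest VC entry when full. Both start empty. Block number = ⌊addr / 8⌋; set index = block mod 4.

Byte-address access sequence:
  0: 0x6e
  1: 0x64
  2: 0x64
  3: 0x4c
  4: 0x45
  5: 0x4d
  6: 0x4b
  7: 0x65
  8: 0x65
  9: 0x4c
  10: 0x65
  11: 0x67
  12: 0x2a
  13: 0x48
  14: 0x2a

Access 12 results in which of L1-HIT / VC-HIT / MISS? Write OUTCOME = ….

0: 0x6e (blk 13, set 1) → MISS  vc=[]
1: 0x64 (blk 12, set 0) → MISS  vc=[]
2: 0x64 (blk 12, set 0) → L1-HIT  vc=[]
3: 0x4c (blk 9, set 1) → MISS  vc=[13]
4: 0x45 (blk 8, set 0) → MISS  vc=[13, 12]
5: 0x4d (blk 9, set 1) → L1-HIT  vc=[13, 12]
6: 0x4b (blk 9, set 1) → L1-HIT  vc=[13, 12]
7: 0x65 (blk 12, set 0) → VC-HIT  vc=[13, 8]
8: 0x65 (blk 12, set 0) → L1-HIT  vc=[13, 8]
9: 0x4c (blk 9, set 1) → L1-HIT  vc=[13, 8]
10: 0x65 (blk 12, set 0) → L1-HIT  vc=[13, 8]
11: 0x67 (blk 12, set 0) → L1-HIT  vc=[13, 8]
12: 0x2a (blk 5, set 1) → MISS  vc=[13, 8, 9]
13: 0x48 (blk 9, set 1) → VC-HIT  vc=[13, 8, 5]
14: 0x2a (blk 5, set 1) → VC-HIT  vc=[13, 8, 9]

OUTCOME = MISS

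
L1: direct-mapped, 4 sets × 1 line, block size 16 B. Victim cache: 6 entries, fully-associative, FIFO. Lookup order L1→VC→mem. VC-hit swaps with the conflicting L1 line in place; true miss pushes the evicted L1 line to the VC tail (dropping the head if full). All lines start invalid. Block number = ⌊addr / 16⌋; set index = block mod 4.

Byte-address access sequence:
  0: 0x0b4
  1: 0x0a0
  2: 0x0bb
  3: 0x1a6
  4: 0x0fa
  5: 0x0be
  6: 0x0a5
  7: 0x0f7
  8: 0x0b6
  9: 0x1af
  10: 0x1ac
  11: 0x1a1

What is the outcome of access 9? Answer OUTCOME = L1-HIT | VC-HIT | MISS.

0: 0xb4 (blk 11, set 3) → MISS  vc=[]
1: 0xa0 (blk 10, set 2) → MISS  vc=[]
2: 0xbb (blk 11, set 3) → L1-HIT  vc=[]
3: 0x1a6 (blk 26, set 2) → MISS  vc=[10]
4: 0xfa (blk 15, set 3) → MISS  vc=[10, 11]
5: 0xbe (blk 11, set 3) → VC-HIT  vc=[10, 15]
6: 0xa5 (blk 10, set 2) → VC-HIT  vc=[26, 15]
7: 0xf7 (blk 15, set 3) → VC-HIT  vc=[26, 11]
8: 0xb6 (blk 11, set 3) → VC-HIT  vc=[26, 15]
9: 0x1af (blk 26, set 2) → VC-HIT  vc=[10, 15]
10: 0x1ac (blk 26, set 2) → L1-HIT  vc=[10, 15]
11: 0x1a1 (blk 26, set 2) → L1-HIT  vc=[10, 15]

OUTCOME = VC-HIT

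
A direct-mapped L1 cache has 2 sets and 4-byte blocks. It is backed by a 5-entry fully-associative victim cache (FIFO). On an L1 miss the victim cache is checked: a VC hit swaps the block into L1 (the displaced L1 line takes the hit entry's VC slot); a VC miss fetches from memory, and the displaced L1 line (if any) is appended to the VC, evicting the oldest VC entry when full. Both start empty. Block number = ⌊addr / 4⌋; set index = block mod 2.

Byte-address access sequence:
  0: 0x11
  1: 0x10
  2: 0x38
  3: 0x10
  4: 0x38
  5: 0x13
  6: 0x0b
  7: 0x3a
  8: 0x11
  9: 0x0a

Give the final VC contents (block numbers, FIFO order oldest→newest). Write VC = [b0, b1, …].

0: 0x11 (blk 4, set 0) → MISS  vc=[]
1: 0x10 (blk 4, set 0) → L1-HIT  vc=[]
2: 0x38 (blk 14, set 0) → MISS  vc=[4]
3: 0x10 (blk 4, set 0) → VC-HIT  vc=[14]
4: 0x38 (blk 14, set 0) → VC-HIT  vc=[4]
5: 0x13 (blk 4, set 0) → VC-HIT  vc=[14]
6: 0xb (blk 2, set 0) → MISS  vc=[14, 4]
7: 0x3a (blk 14, set 0) → VC-HIT  vc=[2, 4]
8: 0x11 (blk 4, set 0) → VC-HIT  vc=[2, 14]
9: 0xa (blk 2, set 0) → VC-HIT  vc=[4, 14]

VC = [4, 14]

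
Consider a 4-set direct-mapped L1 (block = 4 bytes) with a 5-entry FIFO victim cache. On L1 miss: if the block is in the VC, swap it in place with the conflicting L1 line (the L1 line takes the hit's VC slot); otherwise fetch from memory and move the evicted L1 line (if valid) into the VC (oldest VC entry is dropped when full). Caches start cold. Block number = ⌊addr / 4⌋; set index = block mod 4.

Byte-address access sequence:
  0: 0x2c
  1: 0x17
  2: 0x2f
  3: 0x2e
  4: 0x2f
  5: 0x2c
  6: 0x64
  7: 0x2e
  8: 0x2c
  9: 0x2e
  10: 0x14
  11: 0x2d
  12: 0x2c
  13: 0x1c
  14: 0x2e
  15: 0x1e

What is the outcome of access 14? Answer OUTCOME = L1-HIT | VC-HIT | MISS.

#0 0x2c→b11/s3 MISS; vc=[]
#1 0x17→b5/s1 MISS; vc=[]
#2 0x2f→b11/s3 L1-HIT; vc=[]
#3 0x2e→b11/s3 L1-HIT; vc=[]
#4 0x2f→b11/s3 L1-HIT; vc=[]
#5 0x2c→b11/s3 L1-HIT; vc=[]
#6 0x64→b25/s1 MISS; vc=[5]
#7 0x2e→b11/s3 L1-HIT; vc=[5]
#8 0x2c→b11/s3 L1-HIT; vc=[5]
#9 0x2e→b11/s3 L1-HIT; vc=[5]
#10 0x14→b5/s1 VC-HIT; vc=[25]
#11 0x2d→b11/s3 L1-HIT; vc=[25]
#12 0x2c→b11/s3 L1-HIT; vc=[25]
#13 0x1c→b7/s3 MISS; vc=[25,11]
#14 0x2e→b11/s3 VC-HIT; vc=[25,7]
#15 0x1e→b7/s3 VC-HIT; vc=[25,11]

OUTCOME = VC-HIT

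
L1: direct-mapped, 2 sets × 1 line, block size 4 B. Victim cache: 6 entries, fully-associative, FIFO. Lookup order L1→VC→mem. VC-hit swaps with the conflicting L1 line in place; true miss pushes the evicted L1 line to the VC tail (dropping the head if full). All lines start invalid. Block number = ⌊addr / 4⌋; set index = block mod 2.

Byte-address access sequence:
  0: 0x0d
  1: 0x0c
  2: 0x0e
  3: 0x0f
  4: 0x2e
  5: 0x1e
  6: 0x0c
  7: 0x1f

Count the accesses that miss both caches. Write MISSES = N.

MISSES = 3

0: 0xd (blk 3, set 1) → MISS  vc=[]
1: 0xc (blk 3, set 1) → L1-HIT  vc=[]
2: 0xe (blk 3, set 1) → L1-HIT  vc=[]
3: 0xf (blk 3, set 1) → L1-HIT  vc=[]
4: 0x2e (blk 11, set 1) → MISS  vc=[3]
5: 0x1e (blk 7, set 1) → MISS  vc=[3, 11]
6: 0xc (blk 3, set 1) → VC-HIT  vc=[7, 11]
7: 0x1f (blk 7, set 1) → VC-HIT  vc=[3, 11]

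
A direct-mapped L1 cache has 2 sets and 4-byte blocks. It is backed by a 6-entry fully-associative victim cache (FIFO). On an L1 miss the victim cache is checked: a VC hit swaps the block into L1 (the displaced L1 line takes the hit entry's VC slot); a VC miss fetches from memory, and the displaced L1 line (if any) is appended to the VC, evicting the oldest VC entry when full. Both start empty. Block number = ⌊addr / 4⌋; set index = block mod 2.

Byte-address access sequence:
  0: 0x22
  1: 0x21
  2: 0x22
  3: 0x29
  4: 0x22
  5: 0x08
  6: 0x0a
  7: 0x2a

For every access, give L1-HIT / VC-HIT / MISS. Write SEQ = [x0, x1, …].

SEQ = [MISS, L1-HIT, L1-HIT, MISS, VC-HIT, MISS, L1-HIT, VC-HIT]

#0 0x22→b8/s0 MISS; vc=[]
#1 0x21→b8/s0 L1-HIT; vc=[]
#2 0x22→b8/s0 L1-HIT; vc=[]
#3 0x29→b10/s0 MISS; vc=[8]
#4 0x22→b8/s0 VC-HIT; vc=[10]
#5 0x8→b2/s0 MISS; vc=[10,8]
#6 0xa→b2/s0 L1-HIT; vc=[10,8]
#7 0x2a→b10/s0 VC-HIT; vc=[2,8]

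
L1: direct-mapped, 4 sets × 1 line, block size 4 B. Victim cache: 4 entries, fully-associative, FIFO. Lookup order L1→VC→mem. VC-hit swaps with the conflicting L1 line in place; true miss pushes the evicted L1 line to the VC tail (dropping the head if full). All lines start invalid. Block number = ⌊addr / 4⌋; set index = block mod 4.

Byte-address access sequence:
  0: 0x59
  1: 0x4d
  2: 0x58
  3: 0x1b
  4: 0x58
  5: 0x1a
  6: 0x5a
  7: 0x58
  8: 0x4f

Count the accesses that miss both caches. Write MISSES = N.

0: 0x59 (blk 22, set 2) → MISS  vc=[]
1: 0x4d (blk 19, set 3) → MISS  vc=[]
2: 0x58 (blk 22, set 2) → L1-HIT  vc=[]
3: 0x1b (blk 6, set 2) → MISS  vc=[22]
4: 0x58 (blk 22, set 2) → VC-HIT  vc=[6]
5: 0x1a (blk 6, set 2) → VC-HIT  vc=[22]
6: 0x5a (blk 22, set 2) → VC-HIT  vc=[6]
7: 0x58 (blk 22, set 2) → L1-HIT  vc=[6]
8: 0x4f (blk 19, set 3) → L1-HIT  vc=[6]

MISSES = 3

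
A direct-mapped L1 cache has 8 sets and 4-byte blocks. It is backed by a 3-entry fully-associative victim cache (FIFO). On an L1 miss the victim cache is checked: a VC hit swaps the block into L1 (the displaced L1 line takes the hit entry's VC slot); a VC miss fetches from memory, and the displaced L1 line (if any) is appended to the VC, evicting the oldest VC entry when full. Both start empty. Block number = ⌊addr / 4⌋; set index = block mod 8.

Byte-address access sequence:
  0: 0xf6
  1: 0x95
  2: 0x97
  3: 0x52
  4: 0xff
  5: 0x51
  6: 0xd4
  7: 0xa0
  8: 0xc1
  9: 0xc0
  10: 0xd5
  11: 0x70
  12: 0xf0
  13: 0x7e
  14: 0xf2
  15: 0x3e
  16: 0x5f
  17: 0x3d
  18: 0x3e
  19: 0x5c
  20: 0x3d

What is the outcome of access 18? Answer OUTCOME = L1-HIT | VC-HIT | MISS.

OUTCOME = L1-HIT

0: 0xf6 (blk 61, set 5) → MISS  vc=[]
1: 0x95 (blk 37, set 5) → MISS  vc=[61]
2: 0x97 (blk 37, set 5) → L1-HIT  vc=[61]
3: 0x52 (blk 20, set 4) → MISS  vc=[61]
4: 0xff (blk 63, set 7) → MISS  vc=[61]
5: 0x51 (blk 20, set 4) → L1-HIT  vc=[61]
6: 0xd4 (blk 53, set 5) → MISS  vc=[61, 37]
7: 0xa0 (blk 40, set 0) → MISS  vc=[61, 37]
8: 0xc1 (blk 48, set 0) → MISS  vc=[61, 37, 40]
9: 0xc0 (blk 48, set 0) → L1-HIT  vc=[61, 37, 40]
10: 0xd5 (blk 53, set 5) → L1-HIT  vc=[61, 37, 40]
11: 0x70 (blk 28, set 4) → MISS  vc=[37, 40, 20]
12: 0xf0 (blk 60, set 4) → MISS  vc=[40, 20, 28]
13: 0x7e (blk 31, set 7) → MISS  vc=[20, 28, 63]
14: 0xf2 (blk 60, set 4) → L1-HIT  vc=[20, 28, 63]
15: 0x3e (blk 15, set 7) → MISS  vc=[28, 63, 31]
16: 0x5f (blk 23, set 7) → MISS  vc=[63, 31, 15]
17: 0x3d (blk 15, set 7) → VC-HIT  vc=[63, 31, 23]
18: 0x3e (blk 15, set 7) → L1-HIT  vc=[63, 31, 23]
19: 0x5c (blk 23, set 7) → VC-HIT  vc=[63, 31, 15]
20: 0x3d (blk 15, set 7) → VC-HIT  vc=[63, 31, 23]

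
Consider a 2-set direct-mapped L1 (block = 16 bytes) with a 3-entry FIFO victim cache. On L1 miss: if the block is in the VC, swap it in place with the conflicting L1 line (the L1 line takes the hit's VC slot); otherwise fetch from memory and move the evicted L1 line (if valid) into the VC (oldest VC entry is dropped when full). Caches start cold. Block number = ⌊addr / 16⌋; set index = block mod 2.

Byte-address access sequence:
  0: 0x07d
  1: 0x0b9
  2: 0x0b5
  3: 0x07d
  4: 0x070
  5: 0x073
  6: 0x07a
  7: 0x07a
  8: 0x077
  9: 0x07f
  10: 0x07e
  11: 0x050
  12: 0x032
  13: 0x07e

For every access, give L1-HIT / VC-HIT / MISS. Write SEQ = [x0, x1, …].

SEQ = [MISS, MISS, L1-HIT, VC-HIT, L1-HIT, L1-HIT, L1-HIT, L1-HIT, L1-HIT, L1-HIT, L1-HIT, MISS, MISS, VC-HIT]

0: 0x7d (blk 7, set 1) → MISS  vc=[]
1: 0xb9 (blk 11, set 1) → MISS  vc=[7]
2: 0xb5 (blk 11, set 1) → L1-HIT  vc=[7]
3: 0x7d (blk 7, set 1) → VC-HIT  vc=[11]
4: 0x70 (blk 7, set 1) → L1-HIT  vc=[11]
5: 0x73 (blk 7, set 1) → L1-HIT  vc=[11]
6: 0x7a (blk 7, set 1) → L1-HIT  vc=[11]
7: 0x7a (blk 7, set 1) → L1-HIT  vc=[11]
8: 0x77 (blk 7, set 1) → L1-HIT  vc=[11]
9: 0x7f (blk 7, set 1) → L1-HIT  vc=[11]
10: 0x7e (blk 7, set 1) → L1-HIT  vc=[11]
11: 0x50 (blk 5, set 1) → MISS  vc=[11, 7]
12: 0x32 (blk 3, set 1) → MISS  vc=[11, 7, 5]
13: 0x7e (blk 7, set 1) → VC-HIT  vc=[11, 3, 5]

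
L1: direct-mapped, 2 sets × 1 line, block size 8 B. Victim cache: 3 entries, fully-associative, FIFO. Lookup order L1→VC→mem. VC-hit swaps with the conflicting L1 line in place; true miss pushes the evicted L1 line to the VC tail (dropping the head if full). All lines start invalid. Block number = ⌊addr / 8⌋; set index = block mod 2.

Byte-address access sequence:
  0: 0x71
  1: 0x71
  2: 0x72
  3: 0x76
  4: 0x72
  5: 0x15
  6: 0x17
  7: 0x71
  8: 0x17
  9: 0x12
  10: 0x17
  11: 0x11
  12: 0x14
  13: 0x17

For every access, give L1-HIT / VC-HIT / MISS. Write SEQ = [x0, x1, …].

  [0] addr=0x71 blk=14 s=0: MISS | VC []
  [1] addr=0x71 blk=14 s=0: L1-HIT | VC []
  [2] addr=0x72 blk=14 s=0: L1-HIT | VC []
  [3] addr=0x76 blk=14 s=0: L1-HIT | VC []
  [4] addr=0x72 blk=14 s=0: L1-HIT | VC []
  [5] addr=0x15 blk=2 s=0: MISS | VC [14]
  [6] addr=0x17 blk=2 s=0: L1-HIT | VC [14]
  [7] addr=0x71 blk=14 s=0: VC-HIT | VC [2]
  [8] addr=0x17 blk=2 s=0: VC-HIT | VC [14]
  [9] addr=0x12 blk=2 s=0: L1-HIT | VC [14]
  [10] addr=0x17 blk=2 s=0: L1-HIT | VC [14]
  [11] addr=0x11 blk=2 s=0: L1-HIT | VC [14]
  [12] addr=0x14 blk=2 s=0: L1-HIT | VC [14]
  [13] addr=0x17 blk=2 s=0: L1-HIT | VC [14]

SEQ = [MISS, L1-HIT, L1-HIT, L1-HIT, L1-HIT, MISS, L1-HIT, VC-HIT, VC-HIT, L1-HIT, L1-HIT, L1-HIT, L1-HIT, L1-HIT]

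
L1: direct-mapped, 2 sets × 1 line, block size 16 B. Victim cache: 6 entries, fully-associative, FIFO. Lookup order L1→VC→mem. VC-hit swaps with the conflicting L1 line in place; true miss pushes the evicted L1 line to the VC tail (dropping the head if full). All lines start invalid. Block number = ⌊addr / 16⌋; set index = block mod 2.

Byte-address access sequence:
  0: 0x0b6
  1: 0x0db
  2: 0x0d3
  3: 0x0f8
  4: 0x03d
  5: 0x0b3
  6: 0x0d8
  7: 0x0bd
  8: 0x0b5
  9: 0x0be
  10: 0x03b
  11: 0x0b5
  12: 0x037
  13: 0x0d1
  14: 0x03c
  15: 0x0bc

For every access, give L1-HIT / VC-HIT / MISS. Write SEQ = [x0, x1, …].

0: 0xb6 (blk 11, set 1) → MISS  vc=[]
1: 0xdb (blk 13, set 1) → MISS  vc=[11]
2: 0xd3 (blk 13, set 1) → L1-HIT  vc=[11]
3: 0xf8 (blk 15, set 1) → MISS  vc=[11, 13]
4: 0x3d (blk 3, set 1) → MISS  vc=[11, 13, 15]
5: 0xb3 (blk 11, set 1) → VC-HIT  vc=[3, 13, 15]
6: 0xd8 (blk 13, set 1) → VC-HIT  vc=[3, 11, 15]
7: 0xbd (blk 11, set 1) → VC-HIT  vc=[3, 13, 15]
8: 0xb5 (blk 11, set 1) → L1-HIT  vc=[3, 13, 15]
9: 0xbe (blk 11, set 1) → L1-HIT  vc=[3, 13, 15]
10: 0x3b (blk 3, set 1) → VC-HIT  vc=[11, 13, 15]
11: 0xb5 (blk 11, set 1) → VC-HIT  vc=[3, 13, 15]
12: 0x37 (blk 3, set 1) → VC-HIT  vc=[11, 13, 15]
13: 0xd1 (blk 13, set 1) → VC-HIT  vc=[11, 3, 15]
14: 0x3c (blk 3, set 1) → VC-HIT  vc=[11, 13, 15]
15: 0xbc (blk 11, set 1) → VC-HIT  vc=[3, 13, 15]

SEQ = [MISS, MISS, L1-HIT, MISS, MISS, VC-HIT, VC-HIT, VC-HIT, L1-HIT, L1-HIT, VC-HIT, VC-HIT, VC-HIT, VC-HIT, VC-HIT, VC-HIT]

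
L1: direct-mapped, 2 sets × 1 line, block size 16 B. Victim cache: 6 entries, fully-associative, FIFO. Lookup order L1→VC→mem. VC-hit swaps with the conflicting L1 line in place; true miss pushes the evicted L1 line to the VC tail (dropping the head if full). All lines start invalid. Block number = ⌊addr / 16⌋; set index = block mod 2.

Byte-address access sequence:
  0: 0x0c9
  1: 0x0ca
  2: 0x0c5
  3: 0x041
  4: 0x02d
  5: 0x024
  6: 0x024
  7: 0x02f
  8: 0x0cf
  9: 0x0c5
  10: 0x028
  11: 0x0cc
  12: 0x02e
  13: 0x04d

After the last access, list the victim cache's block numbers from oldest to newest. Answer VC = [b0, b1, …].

VC = [12, 2]

#0 0xc9→b12/s0 MISS; vc=[]
#1 0xca→b12/s0 L1-HIT; vc=[]
#2 0xc5→b12/s0 L1-HIT; vc=[]
#3 0x41→b4/s0 MISS; vc=[12]
#4 0x2d→b2/s0 MISS; vc=[12,4]
#5 0x24→b2/s0 L1-HIT; vc=[12,4]
#6 0x24→b2/s0 L1-HIT; vc=[12,4]
#7 0x2f→b2/s0 L1-HIT; vc=[12,4]
#8 0xcf→b12/s0 VC-HIT; vc=[2,4]
#9 0xc5→b12/s0 L1-HIT; vc=[2,4]
#10 0x28→b2/s0 VC-HIT; vc=[12,4]
#11 0xcc→b12/s0 VC-HIT; vc=[2,4]
#12 0x2e→b2/s0 VC-HIT; vc=[12,4]
#13 0x4d→b4/s0 VC-HIT; vc=[12,2]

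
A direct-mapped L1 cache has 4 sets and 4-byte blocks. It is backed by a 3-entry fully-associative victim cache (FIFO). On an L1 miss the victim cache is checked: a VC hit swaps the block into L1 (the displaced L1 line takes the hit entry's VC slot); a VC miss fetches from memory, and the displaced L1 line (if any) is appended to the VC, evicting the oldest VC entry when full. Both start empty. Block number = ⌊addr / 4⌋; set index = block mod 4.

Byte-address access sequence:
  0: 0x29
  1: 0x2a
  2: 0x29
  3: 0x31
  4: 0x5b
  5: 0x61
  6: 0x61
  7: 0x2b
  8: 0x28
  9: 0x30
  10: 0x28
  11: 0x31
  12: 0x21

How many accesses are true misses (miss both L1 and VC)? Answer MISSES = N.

#0 0x29→b10/s2 MISS; vc=[]
#1 0x2a→b10/s2 L1-HIT; vc=[]
#2 0x29→b10/s2 L1-HIT; vc=[]
#3 0x31→b12/s0 MISS; vc=[]
#4 0x5b→b22/s2 MISS; vc=[10]
#5 0x61→b24/s0 MISS; vc=[10,12]
#6 0x61→b24/s0 L1-HIT; vc=[10,12]
#7 0x2b→b10/s2 VC-HIT; vc=[22,12]
#8 0x28→b10/s2 L1-HIT; vc=[22,12]
#9 0x30→b12/s0 VC-HIT; vc=[22,24]
#10 0x28→b10/s2 L1-HIT; vc=[22,24]
#11 0x31→b12/s0 L1-HIT; vc=[22,24]
#12 0x21→b8/s0 MISS; vc=[22,24,12]

MISSES = 5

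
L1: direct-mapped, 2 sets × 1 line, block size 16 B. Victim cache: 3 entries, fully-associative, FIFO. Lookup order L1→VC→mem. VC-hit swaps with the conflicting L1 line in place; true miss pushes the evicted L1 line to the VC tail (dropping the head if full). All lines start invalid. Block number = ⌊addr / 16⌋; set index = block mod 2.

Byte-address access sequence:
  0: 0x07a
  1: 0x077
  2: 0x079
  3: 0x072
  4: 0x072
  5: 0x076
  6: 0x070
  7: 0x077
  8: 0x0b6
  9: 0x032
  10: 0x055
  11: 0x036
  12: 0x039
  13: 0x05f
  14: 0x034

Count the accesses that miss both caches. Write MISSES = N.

MISSES = 4

  [0] addr=0x7a blk=7 s=1: MISS | VC []
  [1] addr=0x77 blk=7 s=1: L1-HIT | VC []
  [2] addr=0x79 blk=7 s=1: L1-HIT | VC []
  [3] addr=0x72 blk=7 s=1: L1-HIT | VC []
  [4] addr=0x72 blk=7 s=1: L1-HIT | VC []
  [5] addr=0x76 blk=7 s=1: L1-HIT | VC []
  [6] addr=0x70 blk=7 s=1: L1-HIT | VC []
  [7] addr=0x77 blk=7 s=1: L1-HIT | VC []
  [8] addr=0xb6 blk=11 s=1: MISS | VC [7]
  [9] addr=0x32 blk=3 s=1: MISS | VC [7, 11]
  [10] addr=0x55 blk=5 s=1: MISS | VC [7, 11, 3]
  [11] addr=0x36 blk=3 s=1: VC-HIT | VC [7, 11, 5]
  [12] addr=0x39 blk=3 s=1: L1-HIT | VC [7, 11, 5]
  [13] addr=0x5f blk=5 s=1: VC-HIT | VC [7, 11, 3]
  [14] addr=0x34 blk=3 s=1: VC-HIT | VC [7, 11, 5]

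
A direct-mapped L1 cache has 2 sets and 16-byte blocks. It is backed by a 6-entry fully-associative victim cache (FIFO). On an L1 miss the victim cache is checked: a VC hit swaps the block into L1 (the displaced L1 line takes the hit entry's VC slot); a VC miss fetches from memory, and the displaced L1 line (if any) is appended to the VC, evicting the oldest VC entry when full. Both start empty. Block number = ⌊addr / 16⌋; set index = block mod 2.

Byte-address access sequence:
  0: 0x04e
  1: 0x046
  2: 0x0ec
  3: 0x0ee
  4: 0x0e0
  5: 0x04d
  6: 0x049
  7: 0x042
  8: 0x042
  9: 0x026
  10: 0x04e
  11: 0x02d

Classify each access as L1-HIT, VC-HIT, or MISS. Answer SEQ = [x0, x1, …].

SEQ = [MISS, L1-HIT, MISS, L1-HIT, L1-HIT, VC-HIT, L1-HIT, L1-HIT, L1-HIT, MISS, VC-HIT, VC-HIT]

  [0] addr=0x4e blk=4 s=0: MISS | VC []
  [1] addr=0x46 blk=4 s=0: L1-HIT | VC []
  [2] addr=0xec blk=14 s=0: MISS | VC [4]
  [3] addr=0xee blk=14 s=0: L1-HIT | VC [4]
  [4] addr=0xe0 blk=14 s=0: L1-HIT | VC [4]
  [5] addr=0x4d blk=4 s=0: VC-HIT | VC [14]
  [6] addr=0x49 blk=4 s=0: L1-HIT | VC [14]
  [7] addr=0x42 blk=4 s=0: L1-HIT | VC [14]
  [8] addr=0x42 blk=4 s=0: L1-HIT | VC [14]
  [9] addr=0x26 blk=2 s=0: MISS | VC [14, 4]
  [10] addr=0x4e blk=4 s=0: VC-HIT | VC [14, 2]
  [11] addr=0x2d blk=2 s=0: VC-HIT | VC [14, 4]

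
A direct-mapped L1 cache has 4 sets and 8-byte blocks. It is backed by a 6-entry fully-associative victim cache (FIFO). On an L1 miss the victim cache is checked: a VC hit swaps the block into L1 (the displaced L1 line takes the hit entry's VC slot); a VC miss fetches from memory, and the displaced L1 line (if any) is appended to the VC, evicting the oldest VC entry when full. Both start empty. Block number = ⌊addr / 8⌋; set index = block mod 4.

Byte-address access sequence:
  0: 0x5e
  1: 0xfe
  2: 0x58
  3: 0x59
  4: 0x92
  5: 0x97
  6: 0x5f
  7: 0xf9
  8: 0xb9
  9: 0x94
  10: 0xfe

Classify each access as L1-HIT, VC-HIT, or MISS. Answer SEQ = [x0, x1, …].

0: 0x5e (blk 11, set 3) → MISS  vc=[]
1: 0xfe (blk 31, set 3) → MISS  vc=[11]
2: 0x58 (blk 11, set 3) → VC-HIT  vc=[31]
3: 0x59 (blk 11, set 3) → L1-HIT  vc=[31]
4: 0x92 (blk 18, set 2) → MISS  vc=[31]
5: 0x97 (blk 18, set 2) → L1-HIT  vc=[31]
6: 0x5f (blk 11, set 3) → L1-HIT  vc=[31]
7: 0xf9 (blk 31, set 3) → VC-HIT  vc=[11]
8: 0xb9 (blk 23, set 3) → MISS  vc=[11, 31]
9: 0x94 (blk 18, set 2) → L1-HIT  vc=[11, 31]
10: 0xfe (blk 31, set 3) → VC-HIT  vc=[11, 23]

SEQ = [MISS, MISS, VC-HIT, L1-HIT, MISS, L1-HIT, L1-HIT, VC-HIT, MISS, L1-HIT, VC-HIT]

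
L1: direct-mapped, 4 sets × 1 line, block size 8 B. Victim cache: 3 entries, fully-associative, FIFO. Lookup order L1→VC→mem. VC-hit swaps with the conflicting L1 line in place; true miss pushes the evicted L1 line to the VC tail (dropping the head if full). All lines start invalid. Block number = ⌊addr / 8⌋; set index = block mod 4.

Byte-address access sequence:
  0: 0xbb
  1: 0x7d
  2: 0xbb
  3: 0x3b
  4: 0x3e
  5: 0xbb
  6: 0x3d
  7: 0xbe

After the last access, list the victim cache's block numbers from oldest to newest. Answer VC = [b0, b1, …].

VC = [15, 7]

#0 0xbb→b23/s3 MISS; vc=[]
#1 0x7d→b15/s3 MISS; vc=[23]
#2 0xbb→b23/s3 VC-HIT; vc=[15]
#3 0x3b→b7/s3 MISS; vc=[15,23]
#4 0x3e→b7/s3 L1-HIT; vc=[15,23]
#5 0xbb→b23/s3 VC-HIT; vc=[15,7]
#6 0x3d→b7/s3 VC-HIT; vc=[15,23]
#7 0xbe→b23/s3 VC-HIT; vc=[15,7]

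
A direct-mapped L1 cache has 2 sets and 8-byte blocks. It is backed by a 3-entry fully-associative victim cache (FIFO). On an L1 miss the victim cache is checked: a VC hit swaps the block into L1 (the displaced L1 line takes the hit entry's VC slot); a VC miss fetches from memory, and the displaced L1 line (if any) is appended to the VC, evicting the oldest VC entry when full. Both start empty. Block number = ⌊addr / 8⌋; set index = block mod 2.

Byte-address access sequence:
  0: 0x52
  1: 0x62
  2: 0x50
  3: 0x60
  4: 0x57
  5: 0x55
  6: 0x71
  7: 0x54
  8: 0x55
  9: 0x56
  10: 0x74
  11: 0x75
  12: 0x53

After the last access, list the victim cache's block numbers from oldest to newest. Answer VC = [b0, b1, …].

VC = [12, 14]

#0 0x52→b10/s0 MISS; vc=[]
#1 0x62→b12/s0 MISS; vc=[10]
#2 0x50→b10/s0 VC-HIT; vc=[12]
#3 0x60→b12/s0 VC-HIT; vc=[10]
#4 0x57→b10/s0 VC-HIT; vc=[12]
#5 0x55→b10/s0 L1-HIT; vc=[12]
#6 0x71→b14/s0 MISS; vc=[12,10]
#7 0x54→b10/s0 VC-HIT; vc=[12,14]
#8 0x55→b10/s0 L1-HIT; vc=[12,14]
#9 0x56→b10/s0 L1-HIT; vc=[12,14]
#10 0x74→b14/s0 VC-HIT; vc=[12,10]
#11 0x75→b14/s0 L1-HIT; vc=[12,10]
#12 0x53→b10/s0 VC-HIT; vc=[12,14]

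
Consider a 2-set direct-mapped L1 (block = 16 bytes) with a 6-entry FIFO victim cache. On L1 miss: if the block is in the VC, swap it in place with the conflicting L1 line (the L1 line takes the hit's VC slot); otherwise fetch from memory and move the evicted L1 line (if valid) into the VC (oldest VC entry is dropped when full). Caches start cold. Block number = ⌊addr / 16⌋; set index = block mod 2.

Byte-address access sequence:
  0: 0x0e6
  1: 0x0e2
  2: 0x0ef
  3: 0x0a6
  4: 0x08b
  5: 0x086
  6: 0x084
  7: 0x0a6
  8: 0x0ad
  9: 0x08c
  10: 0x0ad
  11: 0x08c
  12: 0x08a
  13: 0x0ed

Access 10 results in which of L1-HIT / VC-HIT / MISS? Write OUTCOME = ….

#0 0xe6→b14/s0 MISS; vc=[]
#1 0xe2→b14/s0 L1-HIT; vc=[]
#2 0xef→b14/s0 L1-HIT; vc=[]
#3 0xa6→b10/s0 MISS; vc=[14]
#4 0x8b→b8/s0 MISS; vc=[14,10]
#5 0x86→b8/s0 L1-HIT; vc=[14,10]
#6 0x84→b8/s0 L1-HIT; vc=[14,10]
#7 0xa6→b10/s0 VC-HIT; vc=[14,8]
#8 0xad→b10/s0 L1-HIT; vc=[14,8]
#9 0x8c→b8/s0 VC-HIT; vc=[14,10]
#10 0xad→b10/s0 VC-HIT; vc=[14,8]
#11 0x8c→b8/s0 VC-HIT; vc=[14,10]
#12 0x8a→b8/s0 L1-HIT; vc=[14,10]
#13 0xed→b14/s0 VC-HIT; vc=[8,10]

OUTCOME = VC-HIT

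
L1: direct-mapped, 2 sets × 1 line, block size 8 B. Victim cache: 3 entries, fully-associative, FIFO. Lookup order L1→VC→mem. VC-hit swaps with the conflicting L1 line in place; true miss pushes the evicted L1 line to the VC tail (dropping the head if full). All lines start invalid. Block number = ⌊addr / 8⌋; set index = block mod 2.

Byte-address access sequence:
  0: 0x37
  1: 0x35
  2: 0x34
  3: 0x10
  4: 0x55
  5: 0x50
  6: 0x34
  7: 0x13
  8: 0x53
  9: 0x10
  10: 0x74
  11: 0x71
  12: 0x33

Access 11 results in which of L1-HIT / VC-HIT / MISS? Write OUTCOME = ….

#0 0x37→b6/s0 MISS; vc=[]
#1 0x35→b6/s0 L1-HIT; vc=[]
#2 0x34→b6/s0 L1-HIT; vc=[]
#3 0x10→b2/s0 MISS; vc=[6]
#4 0x55→b10/s0 MISS; vc=[6,2]
#5 0x50→b10/s0 L1-HIT; vc=[6,2]
#6 0x34→b6/s0 VC-HIT; vc=[10,2]
#7 0x13→b2/s0 VC-HIT; vc=[10,6]
#8 0x53→b10/s0 VC-HIT; vc=[2,6]
#9 0x10→b2/s0 VC-HIT; vc=[10,6]
#10 0x74→b14/s0 MISS; vc=[10,6,2]
#11 0x71→b14/s0 L1-HIT; vc=[10,6,2]
#12 0x33→b6/s0 VC-HIT; vc=[10,14,2]

OUTCOME = L1-HIT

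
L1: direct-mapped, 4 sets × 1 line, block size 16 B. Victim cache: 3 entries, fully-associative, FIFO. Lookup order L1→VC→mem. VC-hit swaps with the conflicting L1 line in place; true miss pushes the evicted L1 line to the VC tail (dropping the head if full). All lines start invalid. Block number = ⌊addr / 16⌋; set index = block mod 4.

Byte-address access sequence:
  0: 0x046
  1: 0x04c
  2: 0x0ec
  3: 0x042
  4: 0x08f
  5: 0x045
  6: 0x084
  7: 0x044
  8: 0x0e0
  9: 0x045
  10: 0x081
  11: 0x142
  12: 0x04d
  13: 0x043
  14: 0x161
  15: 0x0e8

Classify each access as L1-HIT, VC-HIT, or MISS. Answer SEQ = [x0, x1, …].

SEQ = [MISS, L1-HIT, MISS, L1-HIT, MISS, VC-HIT, VC-HIT, VC-HIT, L1-HIT, L1-HIT, VC-HIT, MISS, VC-HIT, L1-HIT, MISS, VC-HIT]

0: 0x46 (blk 4, set 0) → MISS  vc=[]
1: 0x4c (blk 4, set 0) → L1-HIT  vc=[]
2: 0xec (blk 14, set 2) → MISS  vc=[]
3: 0x42 (blk 4, set 0) → L1-HIT  vc=[]
4: 0x8f (blk 8, set 0) → MISS  vc=[4]
5: 0x45 (blk 4, set 0) → VC-HIT  vc=[8]
6: 0x84 (blk 8, set 0) → VC-HIT  vc=[4]
7: 0x44 (blk 4, set 0) → VC-HIT  vc=[8]
8: 0xe0 (blk 14, set 2) → L1-HIT  vc=[8]
9: 0x45 (blk 4, set 0) → L1-HIT  vc=[8]
10: 0x81 (blk 8, set 0) → VC-HIT  vc=[4]
11: 0x142 (blk 20, set 0) → MISS  vc=[4, 8]
12: 0x4d (blk 4, set 0) → VC-HIT  vc=[20, 8]
13: 0x43 (blk 4, set 0) → L1-HIT  vc=[20, 8]
14: 0x161 (blk 22, set 2) → MISS  vc=[20, 8, 14]
15: 0xe8 (blk 14, set 2) → VC-HIT  vc=[20, 8, 22]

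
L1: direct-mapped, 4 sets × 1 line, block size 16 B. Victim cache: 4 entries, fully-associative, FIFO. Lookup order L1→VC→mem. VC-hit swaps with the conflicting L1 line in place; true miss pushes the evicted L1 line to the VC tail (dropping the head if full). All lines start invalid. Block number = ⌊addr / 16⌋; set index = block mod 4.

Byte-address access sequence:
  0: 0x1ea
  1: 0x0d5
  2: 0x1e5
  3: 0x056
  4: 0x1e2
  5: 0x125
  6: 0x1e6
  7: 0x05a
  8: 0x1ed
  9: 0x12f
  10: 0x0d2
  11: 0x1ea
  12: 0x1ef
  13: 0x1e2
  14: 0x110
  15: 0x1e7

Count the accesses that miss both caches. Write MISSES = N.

#0 0x1ea→b30/s2 MISS; vc=[]
#1 0xd5→b13/s1 MISS; vc=[]
#2 0x1e5→b30/s2 L1-HIT; vc=[]
#3 0x56→b5/s1 MISS; vc=[13]
#4 0x1e2→b30/s2 L1-HIT; vc=[13]
#5 0x125→b18/s2 MISS; vc=[13,30]
#6 0x1e6→b30/s2 VC-HIT; vc=[13,18]
#7 0x5a→b5/s1 L1-HIT; vc=[13,18]
#8 0x1ed→b30/s2 L1-HIT; vc=[13,18]
#9 0x12f→b18/s2 VC-HIT; vc=[13,30]
#10 0xd2→b13/s1 VC-HIT; vc=[5,30]
#11 0x1ea→b30/s2 VC-HIT; vc=[5,18]
#12 0x1ef→b30/s2 L1-HIT; vc=[5,18]
#13 0x1e2→b30/s2 L1-HIT; vc=[5,18]
#14 0x110→b17/s1 MISS; vc=[5,18,13]
#15 0x1e7→b30/s2 L1-HIT; vc=[5,18,13]

MISSES = 5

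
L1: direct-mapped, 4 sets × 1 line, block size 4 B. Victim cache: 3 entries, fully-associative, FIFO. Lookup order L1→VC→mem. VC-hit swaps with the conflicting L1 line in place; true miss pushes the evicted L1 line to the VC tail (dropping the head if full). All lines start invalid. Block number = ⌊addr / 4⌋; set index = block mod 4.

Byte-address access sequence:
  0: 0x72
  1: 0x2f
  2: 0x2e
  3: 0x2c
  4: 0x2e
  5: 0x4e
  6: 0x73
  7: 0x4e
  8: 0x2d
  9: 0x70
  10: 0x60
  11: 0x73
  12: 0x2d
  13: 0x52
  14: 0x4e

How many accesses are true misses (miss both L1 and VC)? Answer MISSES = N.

#0 0x72→b28/s0 MISS; vc=[]
#1 0x2f→b11/s3 MISS; vc=[]
#2 0x2e→b11/s3 L1-HIT; vc=[]
#3 0x2c→b11/s3 L1-HIT; vc=[]
#4 0x2e→b11/s3 L1-HIT; vc=[]
#5 0x4e→b19/s3 MISS; vc=[11]
#6 0x73→b28/s0 L1-HIT; vc=[11]
#7 0x4e→b19/s3 L1-HIT; vc=[11]
#8 0x2d→b11/s3 VC-HIT; vc=[19]
#9 0x70→b28/s0 L1-HIT; vc=[19]
#10 0x60→b24/s0 MISS; vc=[19,28]
#11 0x73→b28/s0 VC-HIT; vc=[19,24]
#12 0x2d→b11/s3 L1-HIT; vc=[19,24]
#13 0x52→b20/s0 MISS; vc=[19,24,28]
#14 0x4e→b19/s3 VC-HIT; vc=[11,24,28]

MISSES = 5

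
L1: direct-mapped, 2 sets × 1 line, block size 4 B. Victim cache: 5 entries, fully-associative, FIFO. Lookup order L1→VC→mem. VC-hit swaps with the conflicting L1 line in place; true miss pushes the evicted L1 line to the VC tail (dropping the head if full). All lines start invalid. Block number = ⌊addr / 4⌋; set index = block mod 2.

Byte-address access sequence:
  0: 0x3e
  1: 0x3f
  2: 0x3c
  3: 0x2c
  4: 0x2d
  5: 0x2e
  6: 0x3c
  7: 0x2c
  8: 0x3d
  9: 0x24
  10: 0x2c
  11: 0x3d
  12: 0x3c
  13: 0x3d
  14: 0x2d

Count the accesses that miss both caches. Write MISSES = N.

#0 0x3e→b15/s1 MISS; vc=[]
#1 0x3f→b15/s1 L1-HIT; vc=[]
#2 0x3c→b15/s1 L1-HIT; vc=[]
#3 0x2c→b11/s1 MISS; vc=[15]
#4 0x2d→b11/s1 L1-HIT; vc=[15]
#5 0x2e→b11/s1 L1-HIT; vc=[15]
#6 0x3c→b15/s1 VC-HIT; vc=[11]
#7 0x2c→b11/s1 VC-HIT; vc=[15]
#8 0x3d→b15/s1 VC-HIT; vc=[11]
#9 0x24→b9/s1 MISS; vc=[11,15]
#10 0x2c→b11/s1 VC-HIT; vc=[9,15]
#11 0x3d→b15/s1 VC-HIT; vc=[9,11]
#12 0x3c→b15/s1 L1-HIT; vc=[9,11]
#13 0x3d→b15/s1 L1-HIT; vc=[9,11]
#14 0x2d→b11/s1 VC-HIT; vc=[9,15]

MISSES = 3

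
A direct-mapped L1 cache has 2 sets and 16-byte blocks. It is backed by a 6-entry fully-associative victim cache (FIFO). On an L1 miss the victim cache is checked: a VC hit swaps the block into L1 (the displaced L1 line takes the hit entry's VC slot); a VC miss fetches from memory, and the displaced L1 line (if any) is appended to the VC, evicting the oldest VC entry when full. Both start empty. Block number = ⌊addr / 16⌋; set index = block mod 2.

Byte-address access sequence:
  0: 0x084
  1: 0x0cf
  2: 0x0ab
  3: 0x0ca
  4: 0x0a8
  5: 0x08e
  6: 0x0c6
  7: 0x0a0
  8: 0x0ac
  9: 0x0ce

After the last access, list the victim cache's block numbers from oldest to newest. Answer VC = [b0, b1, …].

VC = [10, 8]

  [0] addr=0x84 blk=8 s=0: MISS | VC []
  [1] addr=0xcf blk=12 s=0: MISS | VC [8]
  [2] addr=0xab blk=10 s=0: MISS | VC [8, 12]
  [3] addr=0xca blk=12 s=0: VC-HIT | VC [8, 10]
  [4] addr=0xa8 blk=10 s=0: VC-HIT | VC [8, 12]
  [5] addr=0x8e blk=8 s=0: VC-HIT | VC [10, 12]
  [6] addr=0xc6 blk=12 s=0: VC-HIT | VC [10, 8]
  [7] addr=0xa0 blk=10 s=0: VC-HIT | VC [12, 8]
  [8] addr=0xac blk=10 s=0: L1-HIT | VC [12, 8]
  [9] addr=0xce blk=12 s=0: VC-HIT | VC [10, 8]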